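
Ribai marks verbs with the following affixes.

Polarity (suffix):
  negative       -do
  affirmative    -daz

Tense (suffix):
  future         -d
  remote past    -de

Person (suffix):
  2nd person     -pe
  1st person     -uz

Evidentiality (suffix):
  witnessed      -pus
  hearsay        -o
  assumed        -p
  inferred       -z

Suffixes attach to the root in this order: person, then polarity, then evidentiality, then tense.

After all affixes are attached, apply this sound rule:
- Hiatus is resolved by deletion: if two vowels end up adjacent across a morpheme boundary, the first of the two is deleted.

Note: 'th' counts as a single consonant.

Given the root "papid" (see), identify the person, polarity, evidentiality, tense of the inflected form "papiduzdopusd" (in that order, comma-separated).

1st person, negative, witnessed, future

Segment: papid-uz-do-pus-d.
person: -uz → 1st person.
polarity: -do → negative.
evidentiality: -pus → witnessed.
tense: -d → future.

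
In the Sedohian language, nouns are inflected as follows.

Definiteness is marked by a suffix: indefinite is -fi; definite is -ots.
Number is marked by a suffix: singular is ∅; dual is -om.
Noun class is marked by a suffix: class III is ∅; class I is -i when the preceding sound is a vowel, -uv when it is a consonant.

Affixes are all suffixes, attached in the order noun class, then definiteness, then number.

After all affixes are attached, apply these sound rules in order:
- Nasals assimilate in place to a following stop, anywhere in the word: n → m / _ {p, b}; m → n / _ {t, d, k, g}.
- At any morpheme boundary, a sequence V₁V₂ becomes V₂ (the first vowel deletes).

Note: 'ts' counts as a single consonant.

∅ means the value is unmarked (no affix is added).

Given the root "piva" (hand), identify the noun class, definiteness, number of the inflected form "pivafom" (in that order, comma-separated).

class III, indefinite, dual

Segment: piva-fi-om.
noun class: ∅ → class III.
definiteness: -fi → indefinite.
number: -om → dual.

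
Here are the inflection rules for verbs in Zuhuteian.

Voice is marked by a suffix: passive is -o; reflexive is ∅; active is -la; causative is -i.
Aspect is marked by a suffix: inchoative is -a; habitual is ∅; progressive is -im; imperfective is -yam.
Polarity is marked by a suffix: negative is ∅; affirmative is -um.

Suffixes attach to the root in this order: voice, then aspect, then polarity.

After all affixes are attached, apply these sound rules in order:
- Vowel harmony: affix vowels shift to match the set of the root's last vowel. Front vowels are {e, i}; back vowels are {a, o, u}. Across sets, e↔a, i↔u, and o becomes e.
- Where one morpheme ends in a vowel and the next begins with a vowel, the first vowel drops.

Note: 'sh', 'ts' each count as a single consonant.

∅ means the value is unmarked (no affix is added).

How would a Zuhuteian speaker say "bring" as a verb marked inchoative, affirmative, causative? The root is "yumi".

yumim

Attach voice causative -i → yumii.
Attach aspect inchoative -a → yumiia.
Attach polarity affirmative -um → yumiiaum.
Apply vowel harmony: yumiiaum → yumiieim.
Apply vowel deletion: yumiieim → yumim.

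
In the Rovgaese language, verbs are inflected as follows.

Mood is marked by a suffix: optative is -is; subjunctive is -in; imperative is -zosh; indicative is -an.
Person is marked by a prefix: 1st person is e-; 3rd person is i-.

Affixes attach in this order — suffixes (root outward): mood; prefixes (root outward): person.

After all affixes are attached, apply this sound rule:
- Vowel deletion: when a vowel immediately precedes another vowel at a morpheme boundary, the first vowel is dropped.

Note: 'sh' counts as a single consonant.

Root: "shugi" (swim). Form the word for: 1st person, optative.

eshugis

Attach person 1st person e- → eshugi.
Attach mood optative -is → eshugiis.
Apply vowel deletion: eshugiis → eshugis.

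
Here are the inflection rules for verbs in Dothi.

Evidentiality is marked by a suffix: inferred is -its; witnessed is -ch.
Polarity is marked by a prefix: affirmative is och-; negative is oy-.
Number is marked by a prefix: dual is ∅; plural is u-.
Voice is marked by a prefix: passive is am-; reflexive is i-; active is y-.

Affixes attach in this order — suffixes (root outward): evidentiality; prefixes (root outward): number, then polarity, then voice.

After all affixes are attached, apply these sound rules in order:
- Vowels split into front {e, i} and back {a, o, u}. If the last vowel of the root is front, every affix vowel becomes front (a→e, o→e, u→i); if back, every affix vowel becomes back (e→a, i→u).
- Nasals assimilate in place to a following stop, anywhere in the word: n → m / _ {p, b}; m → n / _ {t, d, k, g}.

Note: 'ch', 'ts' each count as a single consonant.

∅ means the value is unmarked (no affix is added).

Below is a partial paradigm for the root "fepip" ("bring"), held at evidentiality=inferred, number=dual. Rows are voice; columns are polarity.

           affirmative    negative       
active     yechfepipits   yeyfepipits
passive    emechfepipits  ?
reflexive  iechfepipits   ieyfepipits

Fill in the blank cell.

emeyfepipits

Attach evidentiality inferred -its → fepipits.
number = dual: zero marking, form stays fepipits.
Attach polarity negative oy- → oyfepipits.
Attach voice passive am- → amoyfepipits.
Apply vowel harmony: amoyfepipits → emeyfepipits.
Nasal assimilation: no change.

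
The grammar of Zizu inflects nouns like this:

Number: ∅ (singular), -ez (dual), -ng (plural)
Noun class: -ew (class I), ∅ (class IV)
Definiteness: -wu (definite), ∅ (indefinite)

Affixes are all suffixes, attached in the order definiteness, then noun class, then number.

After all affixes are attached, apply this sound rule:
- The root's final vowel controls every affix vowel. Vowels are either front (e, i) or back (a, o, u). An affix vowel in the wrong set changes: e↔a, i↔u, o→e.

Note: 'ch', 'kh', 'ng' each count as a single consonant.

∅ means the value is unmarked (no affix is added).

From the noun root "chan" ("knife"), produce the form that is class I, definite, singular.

chanwuaw

Attach definiteness definite -wu → chanwu.
Attach noun class class I -ew → chanwuew.
number = singular: zero marking, form stays chanwuew.
Apply vowel harmony: chanwuew → chanwuaw.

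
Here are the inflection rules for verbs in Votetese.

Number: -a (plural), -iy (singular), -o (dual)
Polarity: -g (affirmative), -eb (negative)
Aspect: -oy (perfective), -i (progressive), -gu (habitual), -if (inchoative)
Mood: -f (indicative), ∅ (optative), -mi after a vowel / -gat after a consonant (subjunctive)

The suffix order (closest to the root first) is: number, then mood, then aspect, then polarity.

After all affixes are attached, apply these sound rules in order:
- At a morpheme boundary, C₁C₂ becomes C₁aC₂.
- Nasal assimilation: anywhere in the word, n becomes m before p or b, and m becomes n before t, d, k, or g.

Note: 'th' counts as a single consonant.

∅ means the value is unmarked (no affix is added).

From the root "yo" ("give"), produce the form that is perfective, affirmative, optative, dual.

Attach number dual -o → yoo.
mood = optative: zero marking, form stays yoo.
Attach aspect perfective -oy → yoooy.
Attach polarity affirmative -g → yoooyg.
Apply epenthesis: yoooyg → yoooyag.
Nasal assimilation: no change.

yoooyag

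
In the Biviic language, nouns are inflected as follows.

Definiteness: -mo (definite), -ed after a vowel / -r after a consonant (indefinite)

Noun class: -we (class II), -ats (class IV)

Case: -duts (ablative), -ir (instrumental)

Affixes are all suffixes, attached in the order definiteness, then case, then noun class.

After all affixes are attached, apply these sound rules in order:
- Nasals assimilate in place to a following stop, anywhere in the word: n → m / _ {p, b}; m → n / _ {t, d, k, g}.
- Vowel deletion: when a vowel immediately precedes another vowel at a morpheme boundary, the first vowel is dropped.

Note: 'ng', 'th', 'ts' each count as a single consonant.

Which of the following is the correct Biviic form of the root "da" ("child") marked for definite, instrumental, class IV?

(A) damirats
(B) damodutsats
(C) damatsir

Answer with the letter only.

Attach definiteness definite -mo → damo.
Attach case instrumental -ir → damoir.
Attach noun class class IV -ats → damoirats.
Nasal assimilation: no change.
Apply vowel deletion: damoirats → damirats.
So the correct form is damirats, option (A).
(B) damodutsats is wrong: it uses ablative instead of instrumental for case.
(C) damatsir is wrong: it has the affixes in the wrong order.

A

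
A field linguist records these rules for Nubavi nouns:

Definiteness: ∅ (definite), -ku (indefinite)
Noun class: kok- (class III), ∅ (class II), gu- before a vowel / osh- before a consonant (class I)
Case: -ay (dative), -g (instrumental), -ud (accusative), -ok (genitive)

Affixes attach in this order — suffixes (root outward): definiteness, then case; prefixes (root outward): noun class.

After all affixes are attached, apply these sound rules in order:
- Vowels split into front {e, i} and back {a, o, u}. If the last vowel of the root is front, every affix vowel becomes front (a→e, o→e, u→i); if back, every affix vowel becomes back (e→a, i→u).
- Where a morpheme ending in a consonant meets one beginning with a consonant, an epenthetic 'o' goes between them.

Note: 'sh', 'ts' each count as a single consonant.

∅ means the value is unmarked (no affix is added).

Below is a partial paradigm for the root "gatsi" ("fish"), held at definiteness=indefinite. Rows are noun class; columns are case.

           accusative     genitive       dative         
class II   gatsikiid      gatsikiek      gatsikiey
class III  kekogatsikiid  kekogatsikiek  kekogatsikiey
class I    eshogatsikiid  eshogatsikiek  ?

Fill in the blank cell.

eshogatsikiey

Attach definiteness indefinite -ku → gatsiku.
Attach case dative -ay → gatsikuay.
Attach noun class class I osh- (before consonant 'g') → oshgatsikuay.
Apply vowel harmony: oshgatsikuay → eshgatsikiey.
Apply epenthesis: eshgatsikiey → eshogatsikiey.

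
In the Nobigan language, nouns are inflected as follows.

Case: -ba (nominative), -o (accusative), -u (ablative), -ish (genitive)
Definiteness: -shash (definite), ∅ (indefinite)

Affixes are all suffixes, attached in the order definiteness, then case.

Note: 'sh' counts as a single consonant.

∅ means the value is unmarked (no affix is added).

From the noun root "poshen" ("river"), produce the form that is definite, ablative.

Attach definiteness definite -shash → poshenshash.
Attach case ablative -u → poshenshashu.

poshenshashu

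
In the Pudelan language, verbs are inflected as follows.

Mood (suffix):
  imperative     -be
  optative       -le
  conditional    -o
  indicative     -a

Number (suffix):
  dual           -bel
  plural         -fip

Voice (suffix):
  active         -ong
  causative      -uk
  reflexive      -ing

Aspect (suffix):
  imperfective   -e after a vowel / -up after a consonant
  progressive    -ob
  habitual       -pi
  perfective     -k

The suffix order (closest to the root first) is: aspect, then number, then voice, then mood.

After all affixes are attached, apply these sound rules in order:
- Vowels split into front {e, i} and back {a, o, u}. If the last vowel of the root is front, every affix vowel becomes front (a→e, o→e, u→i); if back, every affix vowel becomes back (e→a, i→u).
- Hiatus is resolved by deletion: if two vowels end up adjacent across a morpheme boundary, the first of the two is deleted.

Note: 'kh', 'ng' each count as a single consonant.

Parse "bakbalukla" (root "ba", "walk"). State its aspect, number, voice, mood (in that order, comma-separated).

Segment: ba-k-bel-uk-le.
aspect: -k → perfective.
number: -bel → dual.
voice: -uk → causative.
mood: -le → optative.

perfective, dual, causative, optative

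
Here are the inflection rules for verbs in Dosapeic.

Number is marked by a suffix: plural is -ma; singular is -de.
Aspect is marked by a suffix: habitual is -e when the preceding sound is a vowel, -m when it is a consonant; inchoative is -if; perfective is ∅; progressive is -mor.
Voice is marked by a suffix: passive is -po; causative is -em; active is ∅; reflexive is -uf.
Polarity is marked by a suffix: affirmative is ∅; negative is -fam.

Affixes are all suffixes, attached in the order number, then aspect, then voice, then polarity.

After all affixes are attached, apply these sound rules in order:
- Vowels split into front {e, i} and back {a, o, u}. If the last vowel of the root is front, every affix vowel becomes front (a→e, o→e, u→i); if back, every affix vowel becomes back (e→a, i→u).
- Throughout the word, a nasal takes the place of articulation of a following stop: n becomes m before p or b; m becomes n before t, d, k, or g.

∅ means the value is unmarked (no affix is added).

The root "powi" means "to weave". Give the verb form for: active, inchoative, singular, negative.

powideiffem

Attach number singular -de → powide.
Attach aspect inchoative -if → powideif.
voice = active: zero marking, form stays powideif.
Attach polarity negative -fam → powideiffam.
Apply vowel harmony: powideiffam → powideiffem.
Nasal assimilation: no change.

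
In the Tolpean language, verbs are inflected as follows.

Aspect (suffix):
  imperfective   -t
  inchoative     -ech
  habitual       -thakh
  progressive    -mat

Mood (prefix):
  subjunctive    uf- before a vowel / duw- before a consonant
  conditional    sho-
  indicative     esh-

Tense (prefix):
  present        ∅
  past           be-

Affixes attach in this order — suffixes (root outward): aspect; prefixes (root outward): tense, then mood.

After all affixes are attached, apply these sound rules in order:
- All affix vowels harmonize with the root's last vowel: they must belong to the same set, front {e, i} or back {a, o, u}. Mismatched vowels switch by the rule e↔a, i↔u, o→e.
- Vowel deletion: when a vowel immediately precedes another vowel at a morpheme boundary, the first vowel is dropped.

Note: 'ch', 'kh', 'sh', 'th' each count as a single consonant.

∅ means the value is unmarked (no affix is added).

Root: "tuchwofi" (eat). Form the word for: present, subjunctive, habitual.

tense = present: zero marking, form stays tuchwofi.
Attach aspect habitual -thakh → tuchwofithakh.
Attach mood subjunctive duw- (before consonant 't') → duwtuchwofithakh.
Apply vowel harmony: duwtuchwofithakh → diwtuchwofithekh.
Vowel deletion: no change.

diwtuchwofithekh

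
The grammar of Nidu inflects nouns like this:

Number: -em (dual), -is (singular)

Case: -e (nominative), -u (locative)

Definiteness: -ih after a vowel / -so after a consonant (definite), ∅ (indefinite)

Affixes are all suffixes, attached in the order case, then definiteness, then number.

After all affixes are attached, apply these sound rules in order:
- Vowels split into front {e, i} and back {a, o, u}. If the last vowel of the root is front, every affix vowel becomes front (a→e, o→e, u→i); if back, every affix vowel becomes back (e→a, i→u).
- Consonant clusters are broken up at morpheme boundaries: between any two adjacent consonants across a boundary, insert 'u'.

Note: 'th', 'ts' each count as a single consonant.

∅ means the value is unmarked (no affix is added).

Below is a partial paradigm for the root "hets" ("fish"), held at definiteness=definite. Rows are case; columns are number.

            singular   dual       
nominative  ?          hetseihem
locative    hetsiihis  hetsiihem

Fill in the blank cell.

Attach case nominative -e → hetse.
Attach definiteness definite -ih (after vowel 'e') → hetseih.
Attach number singular -is → hetseihis.
Vowel harmony: no change.
Epenthesis: no change.

hetseihis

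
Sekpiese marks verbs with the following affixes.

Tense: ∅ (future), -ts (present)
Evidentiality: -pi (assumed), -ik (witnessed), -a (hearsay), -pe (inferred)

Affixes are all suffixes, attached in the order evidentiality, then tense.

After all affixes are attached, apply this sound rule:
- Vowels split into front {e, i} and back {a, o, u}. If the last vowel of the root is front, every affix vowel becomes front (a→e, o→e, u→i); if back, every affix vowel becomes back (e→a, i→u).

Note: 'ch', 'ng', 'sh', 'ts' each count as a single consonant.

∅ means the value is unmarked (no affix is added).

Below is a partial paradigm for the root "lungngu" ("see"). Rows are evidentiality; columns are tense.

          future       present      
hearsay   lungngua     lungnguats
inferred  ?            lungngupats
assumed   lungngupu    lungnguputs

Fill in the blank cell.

lungngupa

Attach evidentiality inferred -pe → lungngupe.
tense = future: zero marking, form stays lungngupe.
Apply vowel harmony: lungngupe → lungngupa.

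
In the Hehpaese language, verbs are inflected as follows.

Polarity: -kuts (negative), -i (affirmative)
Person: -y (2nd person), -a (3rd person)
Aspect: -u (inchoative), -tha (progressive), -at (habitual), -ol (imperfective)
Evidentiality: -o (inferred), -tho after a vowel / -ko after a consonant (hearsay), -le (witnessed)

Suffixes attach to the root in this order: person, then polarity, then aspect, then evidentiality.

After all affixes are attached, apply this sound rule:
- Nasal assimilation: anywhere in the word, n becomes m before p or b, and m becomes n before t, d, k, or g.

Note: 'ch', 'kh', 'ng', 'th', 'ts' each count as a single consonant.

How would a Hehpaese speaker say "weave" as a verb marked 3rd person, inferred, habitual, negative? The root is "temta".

Attach person 3rd person -a → temtaa.
Attach polarity negative -kuts → temtaakuts.
Attach aspect habitual -at → temtaakutsat.
Attach evidentiality inferred -o → temtaakutsato.
Apply nasal assimilation: temtaakutsato → tentaakutsato.

tentaakutsato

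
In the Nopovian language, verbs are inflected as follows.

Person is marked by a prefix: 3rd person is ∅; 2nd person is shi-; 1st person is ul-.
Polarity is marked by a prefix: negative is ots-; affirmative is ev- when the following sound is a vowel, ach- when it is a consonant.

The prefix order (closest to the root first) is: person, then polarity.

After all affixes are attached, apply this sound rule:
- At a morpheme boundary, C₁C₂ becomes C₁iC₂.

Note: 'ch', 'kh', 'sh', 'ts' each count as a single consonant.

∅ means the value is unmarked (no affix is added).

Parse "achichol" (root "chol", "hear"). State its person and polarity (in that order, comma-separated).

Segment: ach-chol.
person: ∅ → 3rd person.
polarity: ev/ach- → affirmative.

3rd person, affirmative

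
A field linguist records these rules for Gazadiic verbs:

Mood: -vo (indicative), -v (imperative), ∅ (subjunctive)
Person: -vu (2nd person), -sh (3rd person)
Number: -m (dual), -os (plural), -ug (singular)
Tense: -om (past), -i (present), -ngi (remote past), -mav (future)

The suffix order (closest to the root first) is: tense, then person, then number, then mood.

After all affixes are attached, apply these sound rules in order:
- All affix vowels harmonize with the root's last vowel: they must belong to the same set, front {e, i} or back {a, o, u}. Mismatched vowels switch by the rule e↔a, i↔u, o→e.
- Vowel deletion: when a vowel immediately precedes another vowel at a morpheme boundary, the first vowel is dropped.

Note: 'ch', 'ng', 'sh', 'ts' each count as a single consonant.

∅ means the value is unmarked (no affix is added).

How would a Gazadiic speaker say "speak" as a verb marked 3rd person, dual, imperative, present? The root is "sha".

shushmv

Attach tense present -i → shai.
Attach person 3rd person -sh → shaish.
Attach number dual -m → shaishm.
Attach mood imperative -v → shaishmv.
Apply vowel harmony: shaishmv → shaushmv.
Apply vowel deletion: shaushmv → shushmv.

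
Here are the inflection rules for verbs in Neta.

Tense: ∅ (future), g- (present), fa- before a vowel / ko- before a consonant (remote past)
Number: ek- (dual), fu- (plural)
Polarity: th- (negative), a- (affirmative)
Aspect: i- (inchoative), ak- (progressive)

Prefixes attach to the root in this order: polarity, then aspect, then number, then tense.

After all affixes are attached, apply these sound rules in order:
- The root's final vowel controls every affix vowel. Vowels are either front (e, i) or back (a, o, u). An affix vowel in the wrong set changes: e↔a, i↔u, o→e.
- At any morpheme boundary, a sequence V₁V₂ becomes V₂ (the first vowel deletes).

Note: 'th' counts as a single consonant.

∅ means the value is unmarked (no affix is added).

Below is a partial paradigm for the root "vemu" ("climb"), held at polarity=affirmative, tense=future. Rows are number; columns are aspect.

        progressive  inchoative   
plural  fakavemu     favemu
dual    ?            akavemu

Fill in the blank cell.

Attach polarity affirmative a- → avemu.
Attach aspect progressive ak- → akavemu.
Attach number dual ek- → ekakavemu.
tense = future: zero marking, form stays ekakavemu.
Apply vowel harmony: ekakavemu → akakavemu.
Vowel deletion: no change.

akakavemu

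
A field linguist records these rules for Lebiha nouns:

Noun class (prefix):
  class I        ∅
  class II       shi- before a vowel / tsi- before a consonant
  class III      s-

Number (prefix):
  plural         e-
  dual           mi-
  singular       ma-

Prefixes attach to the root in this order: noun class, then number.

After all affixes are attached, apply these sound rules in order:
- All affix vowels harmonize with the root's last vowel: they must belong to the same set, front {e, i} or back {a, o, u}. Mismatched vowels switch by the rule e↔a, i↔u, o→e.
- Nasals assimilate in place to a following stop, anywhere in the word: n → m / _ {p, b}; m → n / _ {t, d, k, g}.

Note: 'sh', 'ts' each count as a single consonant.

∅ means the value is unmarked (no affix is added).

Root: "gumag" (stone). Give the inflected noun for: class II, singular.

matsugumag

Attach noun class class II tsi- (before consonant 'g') → tsigumag.
Attach number singular ma- → matsigumag.
Apply vowel harmony: matsigumag → matsugumag.
Nasal assimilation: no change.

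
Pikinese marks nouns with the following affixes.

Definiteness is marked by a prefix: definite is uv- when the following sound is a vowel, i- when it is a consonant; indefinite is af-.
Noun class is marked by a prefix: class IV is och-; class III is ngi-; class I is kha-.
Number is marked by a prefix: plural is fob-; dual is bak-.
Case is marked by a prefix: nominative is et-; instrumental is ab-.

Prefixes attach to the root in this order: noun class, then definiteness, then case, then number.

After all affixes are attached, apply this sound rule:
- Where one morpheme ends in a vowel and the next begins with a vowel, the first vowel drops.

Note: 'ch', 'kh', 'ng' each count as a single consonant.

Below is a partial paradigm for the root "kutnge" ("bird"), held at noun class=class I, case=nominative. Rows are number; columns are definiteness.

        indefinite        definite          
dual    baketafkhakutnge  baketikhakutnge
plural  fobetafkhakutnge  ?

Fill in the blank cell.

fobetikhakutnge

Attach noun class class I kha- → khakutnge.
Attach definiteness definite i- (before consonant 'kh') → ikhakutnge.
Attach case nominative et- → etikhakutnge.
Attach number plural fob- → fobetikhakutnge.
Vowel deletion: no change.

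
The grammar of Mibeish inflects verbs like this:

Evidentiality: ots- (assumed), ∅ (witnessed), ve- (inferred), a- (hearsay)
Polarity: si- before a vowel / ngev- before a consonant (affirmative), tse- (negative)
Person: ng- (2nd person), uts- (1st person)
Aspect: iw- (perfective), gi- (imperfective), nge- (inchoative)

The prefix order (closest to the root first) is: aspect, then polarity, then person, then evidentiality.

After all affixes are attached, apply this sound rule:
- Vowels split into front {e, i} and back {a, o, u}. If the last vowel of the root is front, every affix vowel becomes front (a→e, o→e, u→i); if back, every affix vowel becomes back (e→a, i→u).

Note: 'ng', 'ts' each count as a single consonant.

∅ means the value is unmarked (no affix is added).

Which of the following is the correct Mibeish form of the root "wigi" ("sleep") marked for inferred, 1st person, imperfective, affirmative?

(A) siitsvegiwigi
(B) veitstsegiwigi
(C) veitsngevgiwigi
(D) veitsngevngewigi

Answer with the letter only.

C

Attach aspect imperfective gi- → giwigi.
Attach polarity affirmative ngev- (before consonant 'g') → ngevgiwigi.
Attach person 1st person uts- → utsngevgiwigi.
Attach evidentiality inferred ve- → veutsngevgiwigi.
Apply vowel harmony: veutsngevgiwigi → veitsngevgiwigi.
So the correct form is veitsngevgiwigi, option (C).
(D) veitsngevngewigi is wrong: it uses inchoative instead of imperfective for aspect.
(A) siitsvegiwigi is wrong: it has the affixes in the wrong order.
(B) veitstsegiwigi is wrong: it uses negative instead of affirmative for polarity.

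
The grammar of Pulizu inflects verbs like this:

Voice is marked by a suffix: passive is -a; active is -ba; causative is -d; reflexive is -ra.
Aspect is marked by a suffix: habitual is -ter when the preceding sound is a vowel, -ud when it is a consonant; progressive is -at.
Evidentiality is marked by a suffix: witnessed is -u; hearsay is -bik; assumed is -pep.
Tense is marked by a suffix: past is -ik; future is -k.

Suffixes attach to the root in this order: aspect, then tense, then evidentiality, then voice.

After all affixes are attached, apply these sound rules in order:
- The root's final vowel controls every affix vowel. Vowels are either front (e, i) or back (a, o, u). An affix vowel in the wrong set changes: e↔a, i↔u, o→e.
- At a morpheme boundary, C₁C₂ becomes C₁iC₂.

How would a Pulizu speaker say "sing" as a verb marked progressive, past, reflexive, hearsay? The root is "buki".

Attach aspect progressive -at → bukiat.
Attach tense past -ik → bukiatik.
Attach evidentiality hearsay -bik → bukiatikbik.
Attach voice reflexive -ra → bukiatikbikra.
Apply vowel harmony: bukiatikbikra → bukietikbikre.
Apply epenthesis: bukietikbikre → bukietikibikire.

bukietikibikire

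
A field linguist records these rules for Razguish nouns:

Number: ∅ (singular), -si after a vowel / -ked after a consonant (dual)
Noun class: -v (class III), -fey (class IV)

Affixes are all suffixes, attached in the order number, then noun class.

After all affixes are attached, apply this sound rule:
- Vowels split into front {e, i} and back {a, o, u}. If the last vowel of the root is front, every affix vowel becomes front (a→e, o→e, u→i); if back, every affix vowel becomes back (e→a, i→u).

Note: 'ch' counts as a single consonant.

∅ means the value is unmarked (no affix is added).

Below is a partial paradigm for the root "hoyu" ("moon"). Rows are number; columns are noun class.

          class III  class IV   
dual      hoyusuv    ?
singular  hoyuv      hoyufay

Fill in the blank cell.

Attach number dual -si (after vowel 'u') → hoyusi.
Attach noun class class IV -fey → hoyusifey.
Apply vowel harmony: hoyusifey → hoyusufay.

hoyusufay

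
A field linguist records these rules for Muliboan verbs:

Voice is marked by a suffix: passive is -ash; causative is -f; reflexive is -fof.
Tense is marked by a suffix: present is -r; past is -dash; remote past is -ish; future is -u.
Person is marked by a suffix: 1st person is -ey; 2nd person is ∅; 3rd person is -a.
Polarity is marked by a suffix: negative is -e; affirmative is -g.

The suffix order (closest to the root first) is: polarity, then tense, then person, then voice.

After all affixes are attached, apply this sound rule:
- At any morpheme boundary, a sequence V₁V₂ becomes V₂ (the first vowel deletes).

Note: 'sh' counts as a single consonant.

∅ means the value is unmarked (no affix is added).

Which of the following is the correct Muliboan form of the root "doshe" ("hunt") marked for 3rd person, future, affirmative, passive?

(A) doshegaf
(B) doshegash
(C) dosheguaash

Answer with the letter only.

B

Attach polarity affirmative -g → dosheg.
Attach tense future -u → doshegu.
Attach person 3rd person -a → doshegua.
Attach voice passive -ash → dosheguaash.
Apply vowel deletion: dosheguaash → doshegash.
So the correct form is doshegash, option (B).
(C) dosheguaash is wrong: it fails to apply the sound rule(s).
(A) doshegaf is wrong: it uses causative instead of passive for voice.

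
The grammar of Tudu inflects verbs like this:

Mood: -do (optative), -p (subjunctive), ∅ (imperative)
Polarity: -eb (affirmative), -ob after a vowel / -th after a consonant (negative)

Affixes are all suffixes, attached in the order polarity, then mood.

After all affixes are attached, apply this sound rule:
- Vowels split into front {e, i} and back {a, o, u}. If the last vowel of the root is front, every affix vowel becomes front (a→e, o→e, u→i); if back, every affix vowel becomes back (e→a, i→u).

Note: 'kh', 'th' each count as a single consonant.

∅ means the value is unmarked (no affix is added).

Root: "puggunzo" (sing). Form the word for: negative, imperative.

puggunzoob

Attach polarity negative -ob (after vowel 'o') → puggunzoob.
mood = imperative: zero marking, form stays puggunzoob.
Vowel harmony: no change.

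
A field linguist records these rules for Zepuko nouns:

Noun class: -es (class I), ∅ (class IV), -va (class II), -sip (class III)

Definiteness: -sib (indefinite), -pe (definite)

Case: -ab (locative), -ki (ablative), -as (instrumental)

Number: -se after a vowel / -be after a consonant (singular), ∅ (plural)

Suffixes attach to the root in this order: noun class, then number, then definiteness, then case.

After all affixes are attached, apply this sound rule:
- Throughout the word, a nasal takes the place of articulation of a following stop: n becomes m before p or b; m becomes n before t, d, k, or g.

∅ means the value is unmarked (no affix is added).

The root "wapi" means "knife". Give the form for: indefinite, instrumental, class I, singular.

wapiesbesibas

Attach noun class class I -es → wapies.
Attach number singular -be (after consonant 's') → wapiesbe.
Attach definiteness indefinite -sib → wapiesbesib.
Attach case instrumental -as → wapiesbesibas.
Nasal assimilation: no change.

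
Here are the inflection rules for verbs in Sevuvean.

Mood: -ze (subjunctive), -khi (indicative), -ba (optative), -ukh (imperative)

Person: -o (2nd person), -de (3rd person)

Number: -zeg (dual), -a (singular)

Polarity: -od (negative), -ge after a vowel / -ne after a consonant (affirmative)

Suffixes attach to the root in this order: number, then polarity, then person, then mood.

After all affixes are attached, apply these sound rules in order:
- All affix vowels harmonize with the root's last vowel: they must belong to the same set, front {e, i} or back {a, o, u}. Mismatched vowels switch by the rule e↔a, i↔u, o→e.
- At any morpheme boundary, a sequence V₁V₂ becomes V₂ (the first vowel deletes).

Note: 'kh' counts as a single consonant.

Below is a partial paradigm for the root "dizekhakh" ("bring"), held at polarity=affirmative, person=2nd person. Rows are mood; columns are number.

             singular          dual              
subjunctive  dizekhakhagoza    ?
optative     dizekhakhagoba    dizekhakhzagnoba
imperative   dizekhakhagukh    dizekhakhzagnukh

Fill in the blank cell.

Attach number dual -zeg → dizekhakhzeg.
Attach polarity affirmative -ne (after consonant 'g') → dizekhakhzegne.
Attach person 2nd person -o → dizekhakhzegneo.
Attach mood subjunctive -ze → dizekhakhzegneoze.
Apply vowel harmony: dizekhakhzegneoze → dizekhakhzagnaoza.
Apply vowel deletion: dizekhakhzagnaoza → dizekhakhzagnoza.

dizekhakhzagnoza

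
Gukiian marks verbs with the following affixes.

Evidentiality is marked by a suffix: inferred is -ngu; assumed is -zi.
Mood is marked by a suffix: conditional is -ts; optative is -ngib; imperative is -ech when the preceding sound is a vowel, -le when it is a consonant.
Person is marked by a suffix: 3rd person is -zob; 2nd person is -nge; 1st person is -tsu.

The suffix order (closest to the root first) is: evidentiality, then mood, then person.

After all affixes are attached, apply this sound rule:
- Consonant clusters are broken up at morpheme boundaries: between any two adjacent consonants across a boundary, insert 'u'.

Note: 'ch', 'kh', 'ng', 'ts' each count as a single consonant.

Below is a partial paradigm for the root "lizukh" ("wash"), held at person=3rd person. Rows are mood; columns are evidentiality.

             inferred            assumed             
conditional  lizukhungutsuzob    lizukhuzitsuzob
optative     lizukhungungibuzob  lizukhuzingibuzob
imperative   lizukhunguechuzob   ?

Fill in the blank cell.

lizukhuziechuzob

Attach evidentiality assumed -zi → lizukhzi.
Attach mood imperative -ech (after vowel 'i') → lizukhziech.
Attach person 3rd person -zob → lizukhziechzob.
Apply epenthesis: lizukhziechzob → lizukhuziechuzob.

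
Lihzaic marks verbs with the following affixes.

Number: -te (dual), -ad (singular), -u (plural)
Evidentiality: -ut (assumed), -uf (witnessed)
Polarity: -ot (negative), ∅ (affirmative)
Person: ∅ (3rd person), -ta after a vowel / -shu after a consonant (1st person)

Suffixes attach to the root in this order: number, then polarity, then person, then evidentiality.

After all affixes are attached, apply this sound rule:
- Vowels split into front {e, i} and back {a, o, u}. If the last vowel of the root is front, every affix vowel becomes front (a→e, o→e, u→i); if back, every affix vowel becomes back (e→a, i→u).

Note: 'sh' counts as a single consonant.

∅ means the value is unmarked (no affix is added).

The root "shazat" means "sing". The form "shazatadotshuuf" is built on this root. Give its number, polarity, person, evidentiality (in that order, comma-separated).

Segment: shazat-ad-ot-shu-uf.
number: -ad → singular.
polarity: -ot → negative.
person: -ta/shu → 1st person.
evidentiality: -uf → witnessed.

singular, negative, 1st person, witnessed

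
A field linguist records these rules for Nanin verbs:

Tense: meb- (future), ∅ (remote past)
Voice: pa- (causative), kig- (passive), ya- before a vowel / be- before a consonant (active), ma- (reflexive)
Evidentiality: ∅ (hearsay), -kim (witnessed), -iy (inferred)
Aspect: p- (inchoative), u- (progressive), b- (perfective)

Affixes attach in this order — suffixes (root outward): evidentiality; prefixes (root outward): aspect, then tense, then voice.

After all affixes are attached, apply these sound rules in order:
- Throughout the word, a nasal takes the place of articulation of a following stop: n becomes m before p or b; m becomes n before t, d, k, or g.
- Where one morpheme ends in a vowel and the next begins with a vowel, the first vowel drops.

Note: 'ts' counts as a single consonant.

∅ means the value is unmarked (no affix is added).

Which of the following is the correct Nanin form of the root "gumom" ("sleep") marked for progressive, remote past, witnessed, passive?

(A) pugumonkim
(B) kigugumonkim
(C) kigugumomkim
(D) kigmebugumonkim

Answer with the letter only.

Attach aspect progressive u- → ugumom.
tense = remote past: zero marking, form stays ugumom.
Attach evidentiality witnessed -kim → ugumomkim.
Attach voice passive kig- → kigugumomkim.
Apply nasal assimilation: kigugumomkim → kigugumonkim.
Vowel deletion: no change.
So the correct form is kigugumonkim, option (B).
(D) kigmebugumonkim is wrong: it uses future instead of remote past for tense.
(A) pugumonkim is wrong: it uses causative instead of passive for voice.
(C) kigugumomkim is wrong: it fails to apply the sound rule(s).

B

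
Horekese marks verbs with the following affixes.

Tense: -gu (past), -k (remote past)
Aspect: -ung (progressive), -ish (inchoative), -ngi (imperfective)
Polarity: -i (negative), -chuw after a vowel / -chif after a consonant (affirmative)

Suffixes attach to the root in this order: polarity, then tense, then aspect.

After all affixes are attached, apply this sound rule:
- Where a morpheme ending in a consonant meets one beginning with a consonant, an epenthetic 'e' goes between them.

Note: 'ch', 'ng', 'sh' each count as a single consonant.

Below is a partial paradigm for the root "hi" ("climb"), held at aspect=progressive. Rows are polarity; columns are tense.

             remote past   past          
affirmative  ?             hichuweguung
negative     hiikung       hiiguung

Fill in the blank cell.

Attach polarity affirmative -chuw (after vowel 'i') → hichuw.
Attach tense remote past -k → hichuwk.
Attach aspect progressive -ung → hichuwkung.
Apply epenthesis: hichuwkung → hichuwekung.

hichuwekung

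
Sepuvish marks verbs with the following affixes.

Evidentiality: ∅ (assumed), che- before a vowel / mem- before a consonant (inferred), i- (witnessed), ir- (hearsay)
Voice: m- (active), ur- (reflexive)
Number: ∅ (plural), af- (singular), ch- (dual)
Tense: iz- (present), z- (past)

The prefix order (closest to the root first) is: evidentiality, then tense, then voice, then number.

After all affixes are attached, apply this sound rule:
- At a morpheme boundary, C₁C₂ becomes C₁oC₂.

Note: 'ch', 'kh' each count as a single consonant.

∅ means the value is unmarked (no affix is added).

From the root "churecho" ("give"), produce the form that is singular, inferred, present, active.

Attach evidentiality inferred mem- (before consonant 'ch') → memchurecho.
Attach tense present iz- → izmemchurecho.
Attach voice active m- → mizmemchurecho.
Attach number singular af- → afmizmemchurecho.
Apply epenthesis: afmizmemchurecho → afomizomemochurecho.

afomizomemochurecho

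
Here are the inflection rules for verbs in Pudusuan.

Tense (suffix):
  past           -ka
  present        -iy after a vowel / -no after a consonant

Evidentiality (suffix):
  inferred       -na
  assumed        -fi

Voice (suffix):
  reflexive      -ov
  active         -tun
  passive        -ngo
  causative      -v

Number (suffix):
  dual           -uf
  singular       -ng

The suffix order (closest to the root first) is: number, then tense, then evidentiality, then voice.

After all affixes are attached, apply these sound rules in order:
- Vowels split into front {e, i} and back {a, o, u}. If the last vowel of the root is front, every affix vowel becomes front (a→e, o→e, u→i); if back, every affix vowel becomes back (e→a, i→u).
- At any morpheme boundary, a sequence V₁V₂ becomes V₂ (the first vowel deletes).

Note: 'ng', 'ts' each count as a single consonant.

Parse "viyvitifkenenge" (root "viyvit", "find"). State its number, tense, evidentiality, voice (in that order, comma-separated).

dual, past, inferred, passive

Segment: viyvit-uf-ka-na-ngo.
number: -uf → dual.
tense: -ka → past.
evidentiality: -na → inferred.
voice: -ngo → passive.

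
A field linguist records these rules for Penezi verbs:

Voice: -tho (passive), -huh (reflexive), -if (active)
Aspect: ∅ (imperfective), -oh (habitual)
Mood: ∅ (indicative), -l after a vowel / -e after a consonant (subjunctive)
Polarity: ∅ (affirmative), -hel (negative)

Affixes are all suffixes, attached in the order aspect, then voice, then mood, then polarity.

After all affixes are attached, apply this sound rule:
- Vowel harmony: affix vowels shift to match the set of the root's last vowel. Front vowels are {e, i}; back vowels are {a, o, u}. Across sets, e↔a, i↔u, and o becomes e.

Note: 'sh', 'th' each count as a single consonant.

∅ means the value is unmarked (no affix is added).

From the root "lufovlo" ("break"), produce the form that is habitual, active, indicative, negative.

Attach aspect habitual -oh → lufovlooh.
Attach voice active -if → lufovloohif.
mood = indicative: zero marking, form stays lufovloohif.
Attach polarity negative -hel → lufovloohifhel.
Apply vowel harmony: lufovloohifhel → lufovloohufhal.

lufovloohufhal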